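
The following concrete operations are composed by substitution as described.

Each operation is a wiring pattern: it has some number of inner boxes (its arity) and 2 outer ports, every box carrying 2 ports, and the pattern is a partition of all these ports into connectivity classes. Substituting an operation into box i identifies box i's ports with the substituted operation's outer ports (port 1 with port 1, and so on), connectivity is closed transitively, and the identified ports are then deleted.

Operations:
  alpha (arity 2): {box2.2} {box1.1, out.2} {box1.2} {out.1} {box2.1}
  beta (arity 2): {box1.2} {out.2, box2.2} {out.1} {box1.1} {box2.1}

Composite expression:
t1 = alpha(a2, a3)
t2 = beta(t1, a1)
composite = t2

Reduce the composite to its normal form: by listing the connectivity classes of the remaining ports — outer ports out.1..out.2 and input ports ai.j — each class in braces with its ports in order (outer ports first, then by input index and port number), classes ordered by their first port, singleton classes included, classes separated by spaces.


{out.1} {out.2, a1.2} {a1.1} {a2.1} {a2.2} {a3.1} {a3.2}

Two ports join when wires chain via beta-identified ports.
composing alpha on (a2, a3), with out.j its own outer ports: {out.1} {out.2, a2.1} {a2.2} {a3.1} {a3.2}
composing beta on (a2, a3, a1), with out.j its own outer ports: {out.1} {out.2, a1.2} {a1.1} {a2.1} {a2.2} {a3.1} {a3.2}


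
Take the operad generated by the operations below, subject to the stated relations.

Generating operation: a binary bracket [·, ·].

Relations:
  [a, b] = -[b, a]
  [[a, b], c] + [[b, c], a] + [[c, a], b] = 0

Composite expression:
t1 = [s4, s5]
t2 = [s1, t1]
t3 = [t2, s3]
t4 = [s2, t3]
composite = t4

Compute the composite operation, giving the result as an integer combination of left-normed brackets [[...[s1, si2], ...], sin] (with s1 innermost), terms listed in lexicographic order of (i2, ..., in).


-[[[[s1, s4], s5], s3], s2] + [[[[s1, s5], s4], s3], s2]


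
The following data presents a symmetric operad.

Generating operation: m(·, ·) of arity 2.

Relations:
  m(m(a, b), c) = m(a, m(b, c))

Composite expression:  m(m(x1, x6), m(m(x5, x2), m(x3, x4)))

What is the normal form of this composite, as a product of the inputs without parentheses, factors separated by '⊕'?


x1 ⊕ x6 ⊕ x5 ⊕ x2 ⊕ x3 ⊕ x4

Under associativity of m, the answer is the x's in reading order.
m(x1, x6) flattens to x1 ⊕ x6
m(x5, x2) flattens to x5 ⊕ x2
m(x3, x4) flattens to x3 ⊕ x4
m(m(x5, x2), m(x3, x4)) flattens to x5 ⊕ x2 ⊕ x3 ⊕ x4
m(m(x1, x6), m(m(x5, x2), m(x3, x4))) flattens to x1 ⊕ x6 ⊕ x5 ⊕ x2 ⊕ x3 ⊕ x4


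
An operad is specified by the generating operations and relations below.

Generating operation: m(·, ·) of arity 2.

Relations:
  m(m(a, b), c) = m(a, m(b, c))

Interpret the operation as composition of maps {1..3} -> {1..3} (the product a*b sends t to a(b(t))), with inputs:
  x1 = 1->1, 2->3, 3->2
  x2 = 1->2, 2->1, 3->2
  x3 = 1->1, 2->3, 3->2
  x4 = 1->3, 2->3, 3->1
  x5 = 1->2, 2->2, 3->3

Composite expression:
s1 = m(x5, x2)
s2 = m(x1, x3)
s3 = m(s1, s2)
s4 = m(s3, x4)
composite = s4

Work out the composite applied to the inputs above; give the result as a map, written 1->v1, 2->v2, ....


1->2, 2->2, 3->2

m(x5, x2) = 1->2, 2->2, 3->2
m(x1, x3) = 1->1, 2->2, 3->3
m(m(x5, x2), m(x1, x3)) = 1->2, 2->2, 3->2
m(m(m(x5, x2), m(x1, x3)), x4) = 1->2, 2->2, 3->2


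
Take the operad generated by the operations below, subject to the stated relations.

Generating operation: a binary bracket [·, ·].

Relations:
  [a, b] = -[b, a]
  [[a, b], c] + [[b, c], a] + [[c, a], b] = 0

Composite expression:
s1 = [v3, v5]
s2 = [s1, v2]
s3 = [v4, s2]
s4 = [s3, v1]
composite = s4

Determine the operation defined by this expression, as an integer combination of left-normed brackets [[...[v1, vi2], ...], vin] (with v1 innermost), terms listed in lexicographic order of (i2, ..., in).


-[[[[v1, v2], v3], v5], v4] + [[[[v1, v2], v5], v3], v4] + [[[[v1, v3], v5], v2], v4] + [[[[v1, v4], v2], v3], v5] - [[[[v1, v4], v2], v5], v3] - [[[[v1, v4], v3], v5], v2] + [[[[v1, v4], v5], v3], v2] - [[[[v1, v5], v3], v2], v4]

Expand each bracket as ab - ba; the v1-initial words give the coefficients.
Composite bracket: [[v4, [[v3, v5], v2]], v1]
Expanding via [a, b] = ab - ba: 16 signed words (2^4 = 16).
Only words starting with v1 matter:
  from v1v2v3v5v4, sign -1: term -[[[[v1, v2], v3], v5], v4]
  from v1v2v5v3v4, sign +1: term +[[[[v1, v2], v5], v3], v4]
  from v1v3v5v2v4, sign +1: term +[[[[v1, v3], v5], v2], v4]
  from v1v4v2v3v5, sign +1: term +[[[[v1, v4], v2], v3], v5]
  from v1v4v2v5v3, sign -1: term -[[[[v1, v4], v2], v5], v3]
  from v1v4v3v5v2, sign -1: term -[[[[v1, v4], v3], v5], v2]
  from v1v4v5v3v2, sign +1: term +[[[[v1, v4], v5], v3], v2]
  from v1v5v3v2v4, sign -1: term -[[[[v1, v5], v3], v2], v4]


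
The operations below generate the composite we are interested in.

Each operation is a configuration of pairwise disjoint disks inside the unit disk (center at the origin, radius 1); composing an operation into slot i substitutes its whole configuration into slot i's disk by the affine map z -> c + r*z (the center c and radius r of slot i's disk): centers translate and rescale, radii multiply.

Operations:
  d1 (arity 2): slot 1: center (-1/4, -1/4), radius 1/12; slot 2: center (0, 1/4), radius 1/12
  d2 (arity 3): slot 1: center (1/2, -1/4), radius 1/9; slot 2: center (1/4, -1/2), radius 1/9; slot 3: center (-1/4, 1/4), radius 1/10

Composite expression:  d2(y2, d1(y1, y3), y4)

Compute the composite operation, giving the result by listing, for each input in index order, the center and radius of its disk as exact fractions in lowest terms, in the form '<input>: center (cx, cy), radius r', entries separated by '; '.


y1: center (2/9, -19/36), radius 1/108; y2: center (1/2, -1/4), radius 1/9; y3: center (1/4, -17/36), radius 1/108; y4: center (-1/4, 1/4), radius 1/10


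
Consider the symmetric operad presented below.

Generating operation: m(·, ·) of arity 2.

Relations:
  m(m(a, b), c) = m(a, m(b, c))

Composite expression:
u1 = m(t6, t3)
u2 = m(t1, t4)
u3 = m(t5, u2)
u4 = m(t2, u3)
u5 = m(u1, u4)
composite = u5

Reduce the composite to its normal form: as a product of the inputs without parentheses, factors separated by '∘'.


t6 ∘ t3 ∘ t2 ∘ t5 ∘ t1 ∘ t4

All parenthesizations of m agree; list the t-inputs left to right.
m(t6, t3) unparenthesizes to t6 ∘ t3
m(t1, t4) unparenthesizes to t1 ∘ t4
m(t5, m(t1, t4)) unparenthesizes to t5 ∘ t1 ∘ t4
m(t2, m(t5, m(t1, t4))) unparenthesizes to t2 ∘ t5 ∘ t1 ∘ t4
m(m(t6, t3), m(t2, m(t5, m(t1, t4)))) unparenthesizes to t6 ∘ t3 ∘ t2 ∘ t5 ∘ t1 ∘ t4


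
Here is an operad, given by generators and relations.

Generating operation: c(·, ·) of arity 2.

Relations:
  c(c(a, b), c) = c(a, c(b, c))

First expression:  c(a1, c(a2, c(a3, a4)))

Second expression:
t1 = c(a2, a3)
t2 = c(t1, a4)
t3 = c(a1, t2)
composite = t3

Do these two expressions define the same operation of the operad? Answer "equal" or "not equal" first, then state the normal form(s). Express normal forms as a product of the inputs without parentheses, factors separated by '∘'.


equal; the common form is a1 ∘ a2 ∘ a3 ∘ a4


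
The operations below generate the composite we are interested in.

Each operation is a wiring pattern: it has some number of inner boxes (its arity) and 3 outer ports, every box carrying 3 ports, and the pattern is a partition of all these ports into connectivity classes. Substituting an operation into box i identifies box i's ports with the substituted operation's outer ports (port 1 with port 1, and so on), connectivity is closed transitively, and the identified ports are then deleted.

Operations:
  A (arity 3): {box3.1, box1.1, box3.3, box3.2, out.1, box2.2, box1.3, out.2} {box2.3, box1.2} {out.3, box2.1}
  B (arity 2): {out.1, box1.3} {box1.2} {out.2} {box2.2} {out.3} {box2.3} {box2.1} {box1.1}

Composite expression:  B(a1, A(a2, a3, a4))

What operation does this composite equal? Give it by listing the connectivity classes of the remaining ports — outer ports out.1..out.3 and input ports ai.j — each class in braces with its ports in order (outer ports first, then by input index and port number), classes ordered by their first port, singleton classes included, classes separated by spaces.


Treat the ports identified at B as solder joints: merge, then drop.
the subtree at A composes to {out.1, out.2, a2.1, a2.3, a3.2, a4.1, a4.2, a4.3} {out.3, a3.1} {a2.2, a3.3} on (a2, a3, a4); out.j = own outer ports
the subtree at B composes to {out.1, a1.3} {out.2} {out.3} {a1.1} {a1.2} {a2.1, a2.3, a3.2, a4.1, a4.2, a4.3} {a2.2, a3.3} {a3.1} on (a1, a2, a3, a4); out.j = own outer ports

{out.1, a1.3} {out.2} {out.3} {a1.1} {a1.2} {a2.1, a2.3, a3.2, a4.1, a4.2, a4.3} {a2.2, a3.3} {a3.1}


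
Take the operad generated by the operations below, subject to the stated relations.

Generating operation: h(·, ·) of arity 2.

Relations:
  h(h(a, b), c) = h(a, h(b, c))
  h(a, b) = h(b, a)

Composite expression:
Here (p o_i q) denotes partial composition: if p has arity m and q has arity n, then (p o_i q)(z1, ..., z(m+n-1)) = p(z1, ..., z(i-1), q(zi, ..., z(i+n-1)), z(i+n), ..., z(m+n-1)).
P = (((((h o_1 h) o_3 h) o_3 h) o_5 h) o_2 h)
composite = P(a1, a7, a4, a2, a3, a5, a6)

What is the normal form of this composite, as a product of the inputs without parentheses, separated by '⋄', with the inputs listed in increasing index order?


a1 ⋄ a2 ⋄ a3 ⋄ a4 ⋄ a5 ⋄ a6 ⋄ a7

Any arrangement under h is one operation, so sort the a-inputs.
h(a7, a4) spells out as a7 ⋄ a4
h(a1, h(a7, a4)) spells out as a1 ⋄ a7 ⋄ a4
h(a2, a3) spells out as a2 ⋄ a3
h(a5, a6) spells out as a5 ⋄ a6
h(h(a2, a3), h(a5, a6)) spells out as a2 ⋄ a3 ⋄ a5 ⋄ a6
h(h(a1, h(a7, a4)), h(h(a2, a3), h(a5, a6))) spells out as a1 ⋄ a7 ⋄ a4 ⋄ a2 ⋄ a3 ⋄ a5 ⋄ a6
the factors in increasing index order: a1 ⋄ a2 ⋄ a3 ⋄ a4 ⋄ a5 ⋄ a6 ⋄ a7


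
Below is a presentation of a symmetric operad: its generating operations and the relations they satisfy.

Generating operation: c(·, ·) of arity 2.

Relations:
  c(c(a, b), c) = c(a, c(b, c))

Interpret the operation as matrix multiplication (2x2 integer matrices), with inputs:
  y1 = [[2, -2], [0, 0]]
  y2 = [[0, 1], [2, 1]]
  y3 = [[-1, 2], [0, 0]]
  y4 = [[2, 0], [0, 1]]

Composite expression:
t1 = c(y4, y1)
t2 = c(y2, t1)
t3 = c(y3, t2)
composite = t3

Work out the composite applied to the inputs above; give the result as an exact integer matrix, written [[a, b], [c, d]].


[[16, -16], [0, 0]]

c(y4, y1) = [[4, -4], [0, 0]]
c(y2, c(y4, y1)) = [[0, 0], [8, -8]]
c(y3, c(y2, c(y4, y1))) = [[16, -16], [0, 0]]


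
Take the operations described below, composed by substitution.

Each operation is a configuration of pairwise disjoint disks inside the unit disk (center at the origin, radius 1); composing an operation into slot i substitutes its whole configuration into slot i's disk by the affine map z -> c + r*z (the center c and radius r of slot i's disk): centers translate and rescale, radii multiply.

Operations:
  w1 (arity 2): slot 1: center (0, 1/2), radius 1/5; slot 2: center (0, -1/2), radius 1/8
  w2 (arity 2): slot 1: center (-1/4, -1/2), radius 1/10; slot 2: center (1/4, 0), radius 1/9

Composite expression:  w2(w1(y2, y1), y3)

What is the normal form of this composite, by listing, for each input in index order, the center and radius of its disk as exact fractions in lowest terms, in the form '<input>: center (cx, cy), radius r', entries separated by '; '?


y1: center (-1/4, -11/20), radius 1/80; y2: center (-1/4, -9/20), radius 1/50; y3: center (1/4, 0), radius 1/9

Each y-disk chains the slot maps above it in w2; radii multiply.
tracing y2 down its 2-map path: center (-1/4, -9/20), radius 1/50
tracing y1 down its 2-map path: center (-1/4, -11/20), radius 1/80
tracing y3 down its 1-map path: center (1/4, 0), radius 1/9


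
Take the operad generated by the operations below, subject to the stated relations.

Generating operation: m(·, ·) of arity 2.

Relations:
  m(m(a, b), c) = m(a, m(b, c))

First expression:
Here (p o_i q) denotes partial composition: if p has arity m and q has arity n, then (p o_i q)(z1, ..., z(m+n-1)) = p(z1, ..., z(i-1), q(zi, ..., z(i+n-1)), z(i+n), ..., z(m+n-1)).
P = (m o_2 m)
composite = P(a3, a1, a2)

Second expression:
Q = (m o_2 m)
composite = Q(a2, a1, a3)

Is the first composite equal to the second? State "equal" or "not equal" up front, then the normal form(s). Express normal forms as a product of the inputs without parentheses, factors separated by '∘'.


Normal form of the first expression: a3 ∘ a1 ∘ a2
Normal form of the second expression: a2 ∘ a1 ∘ a3
The forms do not match — not equal.

not equal — first a3 ∘ a1 ∘ a2, second a2 ∘ a1 ∘ a3


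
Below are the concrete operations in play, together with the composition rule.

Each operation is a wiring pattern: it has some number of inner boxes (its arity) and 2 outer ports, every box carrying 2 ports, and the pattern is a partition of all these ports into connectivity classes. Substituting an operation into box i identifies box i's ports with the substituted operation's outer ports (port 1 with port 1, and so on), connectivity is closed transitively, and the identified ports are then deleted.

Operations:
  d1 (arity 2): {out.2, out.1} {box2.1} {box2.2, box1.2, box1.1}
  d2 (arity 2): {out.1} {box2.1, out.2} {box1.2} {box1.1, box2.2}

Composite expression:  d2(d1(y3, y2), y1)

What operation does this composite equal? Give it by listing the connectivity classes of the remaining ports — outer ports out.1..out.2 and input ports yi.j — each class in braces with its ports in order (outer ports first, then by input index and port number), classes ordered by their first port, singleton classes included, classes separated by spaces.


{out.1} {out.2, y1.1} {y1.2} {y2.1} {y2.2, y3.1, y3.2}

Two ports join when wires chain via d2-identified ports.
d1 over (y3, y2) gives {out.1, out.2} {y2.1} {y2.2, y3.1, y3.2}, out.j being that stage's outer ports
d2 over (y3, y2, y1) gives {out.1} {out.2, y1.1} {y1.2} {y2.1} {y2.2, y3.1, y3.2}, out.j being that stage's outer ports


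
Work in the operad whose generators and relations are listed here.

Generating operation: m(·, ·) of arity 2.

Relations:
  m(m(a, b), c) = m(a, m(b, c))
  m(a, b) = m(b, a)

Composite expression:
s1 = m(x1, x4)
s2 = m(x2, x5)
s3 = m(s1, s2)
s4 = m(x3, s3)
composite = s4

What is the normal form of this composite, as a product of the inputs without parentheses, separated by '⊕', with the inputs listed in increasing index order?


With m associative and commutative, the x-input set is all that matters.
m(x1, x4) reduces to x1 ⊕ x4
m(x2, x5) reduces to x2 ⊕ x5
m(m(x1, x4), m(x2, x5)) reduces to x1 ⊕ x4 ⊕ x2 ⊕ x5
m(x3, m(m(x1, x4), m(x2, x5))) reduces to x3 ⊕ x1 ⊕ x4 ⊕ x2 ⊕ x5
putting the inputs in ascending order: x1 ⊕ x2 ⊕ x3 ⊕ x4 ⊕ x5

x1 ⊕ x2 ⊕ x3 ⊕ x4 ⊕ x5


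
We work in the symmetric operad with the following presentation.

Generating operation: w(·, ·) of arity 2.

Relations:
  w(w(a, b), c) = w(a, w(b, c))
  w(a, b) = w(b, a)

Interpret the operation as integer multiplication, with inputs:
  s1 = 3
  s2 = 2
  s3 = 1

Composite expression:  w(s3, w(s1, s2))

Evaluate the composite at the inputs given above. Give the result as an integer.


6

w(s1, s2) = 6
w(s3, w(s1, s2)) = 6


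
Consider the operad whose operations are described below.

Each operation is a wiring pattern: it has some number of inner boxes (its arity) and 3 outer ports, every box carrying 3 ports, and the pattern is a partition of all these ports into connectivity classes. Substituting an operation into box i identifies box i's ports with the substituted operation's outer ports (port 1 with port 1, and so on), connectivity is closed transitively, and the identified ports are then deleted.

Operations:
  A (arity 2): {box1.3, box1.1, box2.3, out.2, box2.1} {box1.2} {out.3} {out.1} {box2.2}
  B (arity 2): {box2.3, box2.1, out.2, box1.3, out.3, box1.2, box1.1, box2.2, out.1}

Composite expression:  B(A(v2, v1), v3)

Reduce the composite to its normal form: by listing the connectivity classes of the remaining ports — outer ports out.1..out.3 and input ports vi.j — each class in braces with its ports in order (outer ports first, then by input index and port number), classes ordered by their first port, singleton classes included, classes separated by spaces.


{out.1, out.2, out.3, v1.1, v1.3, v2.1, v2.3, v3.1, v3.2, v3.3} {v1.2} {v2.2}

Substituting into B glues patterns; closure does the rest.
after A, the pattern on (v2, v1) reads {out.1} {out.2, v1.1, v1.3, v2.1, v2.3} {out.3} {v1.2} {v2.2} (out.j = its outer ports)
after B, the pattern on (v2, v1, v3) reads {out.1, out.2, out.3, v1.1, v1.3, v2.1, v2.3, v3.1, v3.2, v3.3} {v1.2} {v2.2} (out.j = its outer ports)


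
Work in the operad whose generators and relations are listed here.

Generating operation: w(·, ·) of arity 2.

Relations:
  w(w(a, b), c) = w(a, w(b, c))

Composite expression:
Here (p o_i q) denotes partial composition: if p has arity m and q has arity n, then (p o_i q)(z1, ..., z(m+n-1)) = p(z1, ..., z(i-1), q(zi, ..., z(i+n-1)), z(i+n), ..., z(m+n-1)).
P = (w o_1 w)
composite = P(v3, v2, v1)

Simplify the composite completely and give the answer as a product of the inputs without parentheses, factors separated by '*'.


v3 * v2 * v1

Key point: w is associative — brackets drop, the v-order remains.
w(v3, v2) spells out as v3 * v2
w(w(v3, v2), v1) spells out as v3 * v2 * v1


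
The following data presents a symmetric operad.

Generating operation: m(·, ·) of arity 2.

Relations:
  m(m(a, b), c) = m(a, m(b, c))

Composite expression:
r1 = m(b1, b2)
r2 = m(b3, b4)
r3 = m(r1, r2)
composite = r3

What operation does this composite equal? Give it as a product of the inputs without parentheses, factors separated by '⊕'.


b1 ⊕ b2 ⊕ b3 ⊕ b4


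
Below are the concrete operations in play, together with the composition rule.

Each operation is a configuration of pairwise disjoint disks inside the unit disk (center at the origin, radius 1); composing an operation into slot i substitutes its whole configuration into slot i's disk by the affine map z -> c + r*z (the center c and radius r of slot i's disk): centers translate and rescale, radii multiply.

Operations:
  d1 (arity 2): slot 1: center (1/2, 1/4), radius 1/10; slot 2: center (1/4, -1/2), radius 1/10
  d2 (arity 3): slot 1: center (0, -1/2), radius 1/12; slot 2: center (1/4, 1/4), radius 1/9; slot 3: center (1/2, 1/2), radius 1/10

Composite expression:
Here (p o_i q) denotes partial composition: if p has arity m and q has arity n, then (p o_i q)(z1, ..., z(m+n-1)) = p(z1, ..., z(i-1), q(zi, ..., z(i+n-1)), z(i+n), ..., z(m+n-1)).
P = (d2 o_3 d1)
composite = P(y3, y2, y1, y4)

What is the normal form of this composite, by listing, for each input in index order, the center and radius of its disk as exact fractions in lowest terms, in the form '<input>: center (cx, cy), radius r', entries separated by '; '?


Follow each y-input down from d2: c' goes to c + r*c', radius to r*r'.
y3: after 1 affine step, its disk has center (0, -1/2), radius 1/12
y2: after 1 affine step, its disk has center (1/4, 1/4), radius 1/9
y1: after 2 affine steps, its disk has center (11/20, 21/40), radius 1/100
y4: after 2 affine steps, its disk has center (21/40, 9/20), radius 1/100

y1: center (11/20, 21/40), radius 1/100; y2: center (1/4, 1/4), radius 1/9; y3: center (0, -1/2), radius 1/12; y4: center (21/40, 9/20), radius 1/100


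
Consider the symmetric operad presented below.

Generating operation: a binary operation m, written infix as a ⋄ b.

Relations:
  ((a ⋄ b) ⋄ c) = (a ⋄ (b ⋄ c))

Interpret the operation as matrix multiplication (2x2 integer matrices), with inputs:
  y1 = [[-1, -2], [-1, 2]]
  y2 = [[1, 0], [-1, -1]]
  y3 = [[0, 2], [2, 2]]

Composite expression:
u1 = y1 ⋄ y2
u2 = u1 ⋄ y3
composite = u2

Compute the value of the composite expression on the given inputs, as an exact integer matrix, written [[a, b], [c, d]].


(y1 ⋄ y2) = [[1, 2], [-3, -2]]
((y1 ⋄ y2) ⋄ y3) = [[4, 6], [-4, -10]]

[[4, 6], [-4, -10]]


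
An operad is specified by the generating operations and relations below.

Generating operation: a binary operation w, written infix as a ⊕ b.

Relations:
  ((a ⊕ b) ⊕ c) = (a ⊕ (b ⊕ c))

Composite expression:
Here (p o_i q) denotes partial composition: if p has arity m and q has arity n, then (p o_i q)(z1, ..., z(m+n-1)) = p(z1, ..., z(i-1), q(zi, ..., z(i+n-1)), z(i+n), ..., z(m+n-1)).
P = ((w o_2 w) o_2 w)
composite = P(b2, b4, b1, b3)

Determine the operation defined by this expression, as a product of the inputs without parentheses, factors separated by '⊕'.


b2 ⊕ b4 ⊕ b1 ⊕ b3

Associativity of w dissolves the nesting; only the b-input order survives.
(b4 ⊕ b1) flattens to b4 ⊕ b1
((b4 ⊕ b1) ⊕ b3) flattens to b4 ⊕ b1 ⊕ b3
(b2 ⊕ ((b4 ⊕ b1) ⊕ b3)) flattens to b2 ⊕ b4 ⊕ b1 ⊕ b3


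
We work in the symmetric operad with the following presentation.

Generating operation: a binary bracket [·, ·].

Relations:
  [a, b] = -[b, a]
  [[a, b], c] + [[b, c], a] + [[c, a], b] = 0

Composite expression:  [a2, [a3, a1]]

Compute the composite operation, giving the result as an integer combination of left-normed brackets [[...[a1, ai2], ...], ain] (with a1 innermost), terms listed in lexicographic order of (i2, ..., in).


[[a1, a3], a2]

Expand each bracket as ab - ba; the a1-initial words give the coefficients.
Composite bracket: [a2, [a3, a1]]
Expanding via [a, b] = ab - ba: 4 signed words (2^2 = 4).
Keep just the words that open with a1:
  a1a3a2 appears with sign +1, giving the term +[[a1, a3], a2]


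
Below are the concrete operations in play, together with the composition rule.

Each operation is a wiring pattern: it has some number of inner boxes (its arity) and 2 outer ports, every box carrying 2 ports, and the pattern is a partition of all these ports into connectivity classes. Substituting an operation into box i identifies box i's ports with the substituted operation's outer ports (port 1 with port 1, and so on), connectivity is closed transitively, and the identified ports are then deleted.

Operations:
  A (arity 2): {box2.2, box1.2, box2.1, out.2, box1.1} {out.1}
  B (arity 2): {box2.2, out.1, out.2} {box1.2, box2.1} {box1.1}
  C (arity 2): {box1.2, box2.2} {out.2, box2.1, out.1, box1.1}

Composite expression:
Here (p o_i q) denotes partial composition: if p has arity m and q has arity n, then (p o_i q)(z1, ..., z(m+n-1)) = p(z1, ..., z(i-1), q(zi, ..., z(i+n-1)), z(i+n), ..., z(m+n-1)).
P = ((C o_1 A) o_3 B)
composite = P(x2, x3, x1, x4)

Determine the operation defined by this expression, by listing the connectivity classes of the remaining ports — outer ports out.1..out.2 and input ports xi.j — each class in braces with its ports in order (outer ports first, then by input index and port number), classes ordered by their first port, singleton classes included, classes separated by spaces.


{out.1, out.2, x2.1, x2.2, x3.1, x3.2, x4.2} {x1.1} {x1.2, x4.1}

Substituting into C glues patterns; closure does the rest.
A over (x2, x3) gives {out.1} {out.2, x2.1, x2.2, x3.1, x3.2}, out.j being that stage's outer ports
B over (x1, x4) gives {out.1, out.2, x4.2} {x1.1} {x1.2, x4.1}, out.j being that stage's outer ports
C over (x2, x3, x1, x4) gives {out.1, out.2, x2.1, x2.2, x3.1, x3.2, x4.2} {x1.1} {x1.2, x4.1}, out.j being that stage's outer ports


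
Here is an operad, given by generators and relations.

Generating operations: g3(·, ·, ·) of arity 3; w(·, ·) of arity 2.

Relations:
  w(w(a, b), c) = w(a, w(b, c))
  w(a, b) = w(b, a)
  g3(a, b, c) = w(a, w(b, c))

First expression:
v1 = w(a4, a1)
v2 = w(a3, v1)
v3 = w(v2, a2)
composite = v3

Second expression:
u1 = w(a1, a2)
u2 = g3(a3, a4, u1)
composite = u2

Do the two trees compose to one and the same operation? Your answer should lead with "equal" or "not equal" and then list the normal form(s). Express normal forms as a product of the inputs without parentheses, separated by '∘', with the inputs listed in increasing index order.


The first expression reduces to a1 ∘ a2 ∘ a3 ∘ a4
The second expression reduces to a1 ∘ a2 ∘ a3 ∘ a4
Same normal form: equal.

equal — both sides give a1 ∘ a2 ∘ a3 ∘ a4


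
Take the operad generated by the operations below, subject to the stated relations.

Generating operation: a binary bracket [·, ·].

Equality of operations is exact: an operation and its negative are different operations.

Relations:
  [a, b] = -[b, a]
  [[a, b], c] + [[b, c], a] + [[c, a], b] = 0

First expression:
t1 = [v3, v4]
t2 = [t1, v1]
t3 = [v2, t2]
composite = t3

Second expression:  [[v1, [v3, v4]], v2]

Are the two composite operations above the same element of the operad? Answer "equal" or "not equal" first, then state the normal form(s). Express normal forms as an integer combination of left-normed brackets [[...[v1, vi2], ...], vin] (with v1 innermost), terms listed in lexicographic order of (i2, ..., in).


equal — both sides give [[[v1, v3], v4], v2] - [[[v1, v4], v3], v2]

The first expression reduces to [[[v1, v3], v4], v2] - [[[v1, v4], v3], v2]
The second expression reduces to [[[v1, v3], v4], v2] - [[[v1, v4], v3], v2]
Both agree, so they are equal.


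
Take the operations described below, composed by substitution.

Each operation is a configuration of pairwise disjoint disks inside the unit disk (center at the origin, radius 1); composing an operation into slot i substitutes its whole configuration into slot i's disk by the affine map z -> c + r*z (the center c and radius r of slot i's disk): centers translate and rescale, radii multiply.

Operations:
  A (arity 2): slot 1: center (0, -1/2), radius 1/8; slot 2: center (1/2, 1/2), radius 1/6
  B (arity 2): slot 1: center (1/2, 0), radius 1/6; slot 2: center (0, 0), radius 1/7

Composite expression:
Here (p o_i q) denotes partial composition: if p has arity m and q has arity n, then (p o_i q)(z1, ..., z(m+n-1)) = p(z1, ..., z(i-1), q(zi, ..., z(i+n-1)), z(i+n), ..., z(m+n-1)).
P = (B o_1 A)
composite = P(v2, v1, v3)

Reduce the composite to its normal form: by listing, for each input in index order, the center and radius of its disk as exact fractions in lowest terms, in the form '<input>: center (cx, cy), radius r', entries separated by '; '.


v1: center (7/12, 1/12), radius 1/36; v2: center (1/2, -1/12), radius 1/48; v3: center (0, 0), radius 1/7

Affine substitution under B: radii multiply and v-centers shift.
input v2: applying the 2 nested substitutions gives center (1/2, -1/12), radius 1/48
input v1: applying the 2 nested substitutions gives center (7/12, 1/12), radius 1/36
input v3: applying the 1 nested substitution gives center (0, 0), radius 1/7


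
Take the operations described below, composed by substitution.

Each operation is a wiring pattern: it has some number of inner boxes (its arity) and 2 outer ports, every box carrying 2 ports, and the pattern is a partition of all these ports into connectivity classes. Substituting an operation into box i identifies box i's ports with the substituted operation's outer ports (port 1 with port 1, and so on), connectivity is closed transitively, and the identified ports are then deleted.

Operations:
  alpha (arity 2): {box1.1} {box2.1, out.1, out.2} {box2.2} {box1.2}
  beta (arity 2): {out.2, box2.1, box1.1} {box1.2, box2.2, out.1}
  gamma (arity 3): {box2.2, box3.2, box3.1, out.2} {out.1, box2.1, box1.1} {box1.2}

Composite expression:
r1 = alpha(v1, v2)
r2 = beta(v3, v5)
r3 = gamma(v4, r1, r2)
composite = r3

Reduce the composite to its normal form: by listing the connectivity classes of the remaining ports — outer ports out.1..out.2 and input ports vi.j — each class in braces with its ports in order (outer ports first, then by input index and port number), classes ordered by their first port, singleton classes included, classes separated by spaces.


{out.1, out.2, v2.1, v3.1, v3.2, v4.1, v5.1, v5.2} {v1.1} {v1.2} {v2.2} {v4.2}

After gluing at gamma, chains via deleted ports link the v-ports.
stage alpha: inputs (v1, v2), connectivity {out.1, out.2, v2.1} {v1.1} {v1.2} {v2.2}, out.j its boundary
stage beta: inputs (v3, v5), connectivity {out.1, v3.2, v5.2} {out.2, v3.1, v5.1}, out.j its boundary
stage gamma: inputs (v4, v1, v2, v3, v5), connectivity {out.1, out.2, v2.1, v3.1, v3.2, v4.1, v5.1, v5.2} {v1.1} {v1.2} {v2.2} {v4.2}, out.j its boundary


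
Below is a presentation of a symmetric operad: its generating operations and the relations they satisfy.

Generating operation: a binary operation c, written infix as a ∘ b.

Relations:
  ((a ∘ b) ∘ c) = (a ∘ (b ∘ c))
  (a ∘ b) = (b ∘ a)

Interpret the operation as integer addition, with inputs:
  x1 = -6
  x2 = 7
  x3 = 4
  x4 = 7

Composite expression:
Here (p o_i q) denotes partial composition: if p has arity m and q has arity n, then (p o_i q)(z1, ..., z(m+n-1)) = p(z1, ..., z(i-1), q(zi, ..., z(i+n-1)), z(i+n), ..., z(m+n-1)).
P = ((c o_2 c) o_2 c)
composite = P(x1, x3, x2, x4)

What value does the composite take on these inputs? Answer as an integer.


12

(x3 ∘ x2) = 11
((x3 ∘ x2) ∘ x4) = 18
(x1 ∘ ((x3 ∘ x2) ∘ x4)) = 12


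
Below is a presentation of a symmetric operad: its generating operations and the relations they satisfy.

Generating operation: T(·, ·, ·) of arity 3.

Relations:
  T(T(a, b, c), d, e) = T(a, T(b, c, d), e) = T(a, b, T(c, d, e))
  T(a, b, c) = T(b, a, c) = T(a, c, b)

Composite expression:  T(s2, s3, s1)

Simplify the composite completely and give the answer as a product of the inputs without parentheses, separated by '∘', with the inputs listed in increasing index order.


s1 ∘ s2 ∘ s3

With T associative and commutative, the s-input set is all that matters.
T(s2, s3, s1) spells out as s2 ∘ s3 ∘ s1
putting the inputs in ascending order: s1 ∘ s2 ∘ s3


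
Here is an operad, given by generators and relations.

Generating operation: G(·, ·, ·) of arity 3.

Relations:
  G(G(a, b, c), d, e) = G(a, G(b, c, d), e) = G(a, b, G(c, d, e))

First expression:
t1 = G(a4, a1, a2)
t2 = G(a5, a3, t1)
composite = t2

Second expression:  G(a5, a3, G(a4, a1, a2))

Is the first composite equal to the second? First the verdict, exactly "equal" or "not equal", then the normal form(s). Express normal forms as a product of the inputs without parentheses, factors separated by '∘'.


equal; both compose to a5 ∘ a3 ∘ a4 ∘ a1 ∘ a2

In normal form, the first expression is a5 ∘ a3 ∘ a4 ∘ a1 ∘ a2
In normal form, the second expression is a5 ∘ a3 ∘ a4 ∘ a1 ∘ a2
Same normal form: equal.


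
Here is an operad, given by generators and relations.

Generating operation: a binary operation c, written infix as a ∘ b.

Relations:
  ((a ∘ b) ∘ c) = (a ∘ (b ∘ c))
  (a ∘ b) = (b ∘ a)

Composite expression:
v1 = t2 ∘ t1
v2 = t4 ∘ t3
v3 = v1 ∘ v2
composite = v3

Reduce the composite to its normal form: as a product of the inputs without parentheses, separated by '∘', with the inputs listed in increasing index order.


t1 ∘ t2 ∘ t3 ∘ t4

With c associative and commutative, the t-input set is all that matters.
(t2 ∘ t1) flattens to t2 ∘ t1
(t4 ∘ t3) flattens to t4 ∘ t3
((t2 ∘ t1) ∘ (t4 ∘ t3)) flattens to t2 ∘ t1 ∘ t4 ∘ t3
reordering the factors by index: t1 ∘ t2 ∘ t3 ∘ t4


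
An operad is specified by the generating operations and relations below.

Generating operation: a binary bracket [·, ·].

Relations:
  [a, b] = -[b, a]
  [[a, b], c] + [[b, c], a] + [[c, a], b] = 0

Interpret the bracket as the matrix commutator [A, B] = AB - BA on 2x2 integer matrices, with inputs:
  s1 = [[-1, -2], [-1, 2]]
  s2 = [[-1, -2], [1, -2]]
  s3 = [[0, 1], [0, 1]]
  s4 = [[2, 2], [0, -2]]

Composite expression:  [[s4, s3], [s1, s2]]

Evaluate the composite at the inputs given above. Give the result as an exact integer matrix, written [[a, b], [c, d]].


[s4, s3] = [[0, 6], [0, 0]]
[s1, s2] = [[-4, 8], [2, 4]]
[[s4, s3], [s1, s2]] = [[12, 48], [0, -12]]

[[12, 48], [0, -12]]


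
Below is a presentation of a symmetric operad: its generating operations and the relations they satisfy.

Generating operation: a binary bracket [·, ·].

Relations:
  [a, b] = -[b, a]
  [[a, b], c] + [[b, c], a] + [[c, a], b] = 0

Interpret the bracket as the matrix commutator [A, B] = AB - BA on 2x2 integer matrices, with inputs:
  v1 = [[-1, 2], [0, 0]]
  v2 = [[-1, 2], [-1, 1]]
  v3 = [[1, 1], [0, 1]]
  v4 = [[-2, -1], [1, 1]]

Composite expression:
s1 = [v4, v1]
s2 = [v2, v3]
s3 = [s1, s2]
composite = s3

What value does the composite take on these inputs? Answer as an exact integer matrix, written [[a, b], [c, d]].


[[-2, 22], [-2, 2]]

[v4, v1] = [[-2, -7], [-1, 2]]
[v2, v3] = [[1, -2], [0, -1]]
[[v4, v1], [v2, v3]] = [[-2, 22], [-2, 2]]


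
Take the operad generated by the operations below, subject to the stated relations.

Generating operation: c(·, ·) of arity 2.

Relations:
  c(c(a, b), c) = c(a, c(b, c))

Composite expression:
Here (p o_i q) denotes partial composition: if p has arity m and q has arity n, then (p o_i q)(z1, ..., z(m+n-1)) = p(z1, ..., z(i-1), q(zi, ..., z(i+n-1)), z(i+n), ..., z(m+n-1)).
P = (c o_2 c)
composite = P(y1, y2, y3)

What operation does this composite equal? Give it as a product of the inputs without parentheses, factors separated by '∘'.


y1 ∘ y2 ∘ y3

Under associativity of c, the answer is the y's in reading order.
c(y2, y3) reduces to y2 ∘ y3
c(y1, c(y2, y3)) reduces to y1 ∘ y2 ∘ y3


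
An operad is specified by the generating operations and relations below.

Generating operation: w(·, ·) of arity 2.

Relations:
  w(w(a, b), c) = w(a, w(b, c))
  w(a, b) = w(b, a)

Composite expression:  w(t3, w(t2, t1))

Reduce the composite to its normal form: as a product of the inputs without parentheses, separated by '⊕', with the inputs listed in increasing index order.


t1 ⊕ t2 ⊕ t3

Both nesting and order wash out for w; what remains is which t's occur.
w(t2, t1) collapses to t2 ⊕ t1
w(t3, w(t2, t1)) collapses to t3 ⊕ t2 ⊕ t1
rearranged into index order: t1 ⊕ t2 ⊕ t3


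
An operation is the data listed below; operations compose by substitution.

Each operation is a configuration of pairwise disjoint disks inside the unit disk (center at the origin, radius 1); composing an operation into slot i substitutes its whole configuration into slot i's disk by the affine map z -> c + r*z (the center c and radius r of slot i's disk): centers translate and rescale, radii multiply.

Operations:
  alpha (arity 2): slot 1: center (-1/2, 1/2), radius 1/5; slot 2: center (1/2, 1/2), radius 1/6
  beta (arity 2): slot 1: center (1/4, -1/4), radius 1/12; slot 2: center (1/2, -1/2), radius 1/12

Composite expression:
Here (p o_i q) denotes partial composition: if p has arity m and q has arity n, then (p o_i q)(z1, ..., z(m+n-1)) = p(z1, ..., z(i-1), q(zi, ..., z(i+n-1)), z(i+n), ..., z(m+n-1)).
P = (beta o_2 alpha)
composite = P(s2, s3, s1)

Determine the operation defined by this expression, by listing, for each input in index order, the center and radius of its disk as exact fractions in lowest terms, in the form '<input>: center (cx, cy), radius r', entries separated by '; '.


s1: center (13/24, -11/24), radius 1/72; s2: center (1/4, -1/4), radius 1/12; s3: center (11/24, -11/24), radius 1/60


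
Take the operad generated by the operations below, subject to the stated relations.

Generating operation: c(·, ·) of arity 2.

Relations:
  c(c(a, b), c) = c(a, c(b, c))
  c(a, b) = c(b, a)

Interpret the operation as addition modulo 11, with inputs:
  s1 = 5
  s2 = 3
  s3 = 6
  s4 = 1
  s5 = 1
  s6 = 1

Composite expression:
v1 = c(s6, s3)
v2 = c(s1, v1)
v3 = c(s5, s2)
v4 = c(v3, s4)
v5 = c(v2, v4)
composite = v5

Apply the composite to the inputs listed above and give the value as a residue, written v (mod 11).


6 (mod 11)


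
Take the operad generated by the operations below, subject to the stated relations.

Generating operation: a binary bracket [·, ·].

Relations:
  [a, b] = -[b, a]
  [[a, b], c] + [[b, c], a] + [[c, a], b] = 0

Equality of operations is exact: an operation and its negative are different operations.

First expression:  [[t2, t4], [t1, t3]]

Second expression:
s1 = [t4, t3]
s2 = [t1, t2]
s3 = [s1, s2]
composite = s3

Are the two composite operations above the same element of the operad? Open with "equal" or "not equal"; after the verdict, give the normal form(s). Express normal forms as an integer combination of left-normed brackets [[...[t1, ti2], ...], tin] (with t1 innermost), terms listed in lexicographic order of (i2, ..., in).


not equal; first: -[[[t1, t3], t2], t4] + [[[t1, t3], t4], t2]; second: [[[t1, t2], t3], t4] - [[[t1, t2], t4], t3]

Reducing the first expression gives -[[[t1, t3], t2], t4] + [[[t1, t3], t4], t2]
Reducing the second expression gives [[[t1, t2], t3], t4] - [[[t1, t2], t4], t3]
They disagree, so not equal.


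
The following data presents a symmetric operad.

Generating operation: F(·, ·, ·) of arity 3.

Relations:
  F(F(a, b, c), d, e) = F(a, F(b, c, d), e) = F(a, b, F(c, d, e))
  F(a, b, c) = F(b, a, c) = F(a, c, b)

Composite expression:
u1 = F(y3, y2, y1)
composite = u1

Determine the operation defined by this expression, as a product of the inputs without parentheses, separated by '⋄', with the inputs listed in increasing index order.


y1 ⋄ y2 ⋄ y3


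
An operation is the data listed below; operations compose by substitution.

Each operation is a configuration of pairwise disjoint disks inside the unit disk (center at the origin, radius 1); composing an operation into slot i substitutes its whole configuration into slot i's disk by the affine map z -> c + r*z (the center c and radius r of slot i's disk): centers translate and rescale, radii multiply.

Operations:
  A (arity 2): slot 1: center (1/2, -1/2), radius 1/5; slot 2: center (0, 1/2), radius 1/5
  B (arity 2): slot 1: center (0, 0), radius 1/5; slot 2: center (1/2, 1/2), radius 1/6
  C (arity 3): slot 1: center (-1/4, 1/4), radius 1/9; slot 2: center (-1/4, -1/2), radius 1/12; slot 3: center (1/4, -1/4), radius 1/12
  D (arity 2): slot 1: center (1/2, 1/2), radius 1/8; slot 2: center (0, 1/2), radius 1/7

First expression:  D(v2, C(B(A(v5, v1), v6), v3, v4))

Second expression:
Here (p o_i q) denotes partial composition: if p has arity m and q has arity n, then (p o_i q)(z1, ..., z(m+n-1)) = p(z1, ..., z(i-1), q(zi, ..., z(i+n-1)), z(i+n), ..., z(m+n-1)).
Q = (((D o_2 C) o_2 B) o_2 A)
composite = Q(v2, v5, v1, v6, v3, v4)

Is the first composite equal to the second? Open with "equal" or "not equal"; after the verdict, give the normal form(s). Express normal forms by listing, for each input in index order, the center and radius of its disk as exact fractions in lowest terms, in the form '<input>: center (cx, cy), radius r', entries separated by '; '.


equal: each reduces to v1: center (-1/28, 677/1260), radius 1/1575; v2: center (1/2, 1/2), radius 1/8; v3: center (-1/28, 3/7), radius 1/84; v4: center (1/28, 13/28), radius 1/84; v5: center (-43/1260, 673/1260), radius 1/1575; v6: center (-1/36, 137/252), radius 1/378

Reducing the first expression gives v1: center (-1/28, 677/1260), radius 1/1575; v2: center (1/2, 1/2), radius 1/8; v3: center (-1/28, 3/7), radius 1/84; v4: center (1/28, 13/28), radius 1/84; v5: center (-43/1260, 673/1260), radius 1/1575; v6: center (-1/36, 137/252), radius 1/378
Reducing the second expression gives v1: center (-1/28, 677/1260), radius 1/1575; v2: center (1/2, 1/2), radius 1/8; v3: center (-1/28, 3/7), radius 1/84; v4: center (1/28, 13/28), radius 1/84; v5: center (-43/1260, 673/1260), radius 1/1575; v6: center (-1/36, 137/252), radius 1/378
The forms coincide; equal.


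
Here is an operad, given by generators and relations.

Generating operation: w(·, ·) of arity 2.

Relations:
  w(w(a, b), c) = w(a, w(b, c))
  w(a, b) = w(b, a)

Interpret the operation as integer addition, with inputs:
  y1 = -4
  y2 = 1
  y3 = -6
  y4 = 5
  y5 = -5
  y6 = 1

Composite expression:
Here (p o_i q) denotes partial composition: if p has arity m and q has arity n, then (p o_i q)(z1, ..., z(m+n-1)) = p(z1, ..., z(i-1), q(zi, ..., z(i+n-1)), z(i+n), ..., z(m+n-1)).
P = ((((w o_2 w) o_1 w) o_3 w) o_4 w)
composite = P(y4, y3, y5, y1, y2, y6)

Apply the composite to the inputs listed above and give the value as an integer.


-8

w(y4, y3) = -1
w(y1, y2) = -3
w(y5, w(y1, y2)) = -8
w(w(y5, w(y1, y2)), y6) = -7
w(w(y4, y3), w(w(y5, w(y1, y2)), y6)) = -8
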